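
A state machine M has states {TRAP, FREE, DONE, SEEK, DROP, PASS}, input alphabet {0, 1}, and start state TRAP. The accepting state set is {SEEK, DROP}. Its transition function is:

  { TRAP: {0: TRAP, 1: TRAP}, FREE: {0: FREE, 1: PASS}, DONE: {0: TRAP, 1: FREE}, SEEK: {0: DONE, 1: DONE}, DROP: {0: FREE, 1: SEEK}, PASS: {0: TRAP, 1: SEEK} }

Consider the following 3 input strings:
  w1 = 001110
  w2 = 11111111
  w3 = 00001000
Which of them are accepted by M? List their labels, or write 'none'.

none

w1:
  start at TRAP
  read '0': TRAP → TRAP
  read '0': TRAP → TRAP
  read '1': TRAP → TRAP
  read '1': TRAP → TRAP
  read '1': TRAP → TRAP
  read '0': TRAP → TRAP
  end TRAP, rejected
w2:
  start at TRAP
  read '1': TRAP → TRAP
  read '1': TRAP → TRAP
  read '1': TRAP → TRAP
  read '1': TRAP → TRAP
  read '1': TRAP → TRAP
  read '1': TRAP → TRAP
  read '1': TRAP → TRAP
  read '1': TRAP → TRAP
  end TRAP, rejected
w3:
  start at TRAP
  read '0': TRAP → TRAP
  read '0': TRAP → TRAP
  read '0': TRAP → TRAP
  read '0': TRAP → TRAP
  read '1': TRAP → TRAP
  read '0': TRAP → TRAP
  read '0': TRAP → TRAP
  read '0': TRAP → TRAP
  end TRAP, rejected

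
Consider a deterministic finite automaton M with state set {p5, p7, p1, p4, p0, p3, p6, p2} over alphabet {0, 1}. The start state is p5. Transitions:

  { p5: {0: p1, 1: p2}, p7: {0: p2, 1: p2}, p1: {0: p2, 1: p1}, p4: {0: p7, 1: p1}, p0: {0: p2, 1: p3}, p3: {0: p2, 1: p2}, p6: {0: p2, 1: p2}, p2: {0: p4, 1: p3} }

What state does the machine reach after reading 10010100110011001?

p5 → p2 → p4 → p7 → p2 → p4 → p1 → p2 → p4 → p1 → p1 → p2 → p4 → p1 → p1 → p2 → p4 → p1

p1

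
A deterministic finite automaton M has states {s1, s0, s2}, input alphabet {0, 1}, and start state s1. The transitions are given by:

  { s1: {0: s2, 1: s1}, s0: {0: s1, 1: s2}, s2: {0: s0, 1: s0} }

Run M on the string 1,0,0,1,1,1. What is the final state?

Trace: s1 -1-> s1 -0-> s2 -0-> s0 -1-> s2 -1-> s0 -1-> s2

s2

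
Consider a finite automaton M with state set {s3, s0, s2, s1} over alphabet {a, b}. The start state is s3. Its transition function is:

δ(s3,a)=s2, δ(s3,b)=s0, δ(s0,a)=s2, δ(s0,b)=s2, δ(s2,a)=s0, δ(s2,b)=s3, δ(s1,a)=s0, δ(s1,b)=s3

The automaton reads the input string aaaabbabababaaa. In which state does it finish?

start at s3
read 'a': s3 → s2
read 'a': s2 → s0
read 'a': s0 → s2
read 'a': s2 → s0
read 'b': s0 → s2
read 'b': s2 → s3
read 'a': s3 → s2
read 'b': s2 → s3
read 'a': s3 → s2
read 'b': s2 → s3
read 'a': s3 → s2
read 'b': s2 → s3
read 'a': s3 → s2
read 'a': s2 → s0
read 'a': s0 → s2

s2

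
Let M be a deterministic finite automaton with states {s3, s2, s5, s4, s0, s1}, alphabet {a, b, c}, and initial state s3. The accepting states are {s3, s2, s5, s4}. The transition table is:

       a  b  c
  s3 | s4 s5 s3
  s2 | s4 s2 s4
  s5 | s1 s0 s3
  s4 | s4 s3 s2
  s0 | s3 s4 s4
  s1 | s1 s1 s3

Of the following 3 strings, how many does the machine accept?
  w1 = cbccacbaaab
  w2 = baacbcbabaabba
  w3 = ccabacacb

2

w1:
  start at s3
  read 'c': s3 → s3
  read 'b': s3 → s5
  read 'c': s5 → s3
  read 'c': s3 → s3
  read 'a': s3 → s4
  read 'c': s4 → s2
  read 'b': s2 → s2
  read 'a': s2 → s4
  read 'a': s4 → s4
  read 'a': s4 → s4
  read 'b': s4 → s3
  end s3, accepted
w2:
  start at s3
  read 'b': s3 → s5
  read 'a': s5 → s1
  read 'a': s1 → s1
  read 'c': s1 → s3
  read 'b': s3 → s5
  read 'c': s5 → s3
  read 'b': s3 → s5
  read 'a': s5 → s1
  read 'b': s1 → s1
  read 'a': s1 → s1
  read 'a': s1 → s1
  read 'b': s1 → s1
  read 'b': s1 → s1
  read 'a': s1 → s1
  end s1, rejected
w3:
  start at s3
  read 'c': s3 → s3
  read 'c': s3 → s3
  read 'a': s3 → s4
  read 'b': s4 → s3
  read 'a': s3 → s4
  read 'c': s4 → s2
  read 'a': s2 → s4
  read 'c': s4 → s2
  read 'b': s2 → s2
  end s2, accepted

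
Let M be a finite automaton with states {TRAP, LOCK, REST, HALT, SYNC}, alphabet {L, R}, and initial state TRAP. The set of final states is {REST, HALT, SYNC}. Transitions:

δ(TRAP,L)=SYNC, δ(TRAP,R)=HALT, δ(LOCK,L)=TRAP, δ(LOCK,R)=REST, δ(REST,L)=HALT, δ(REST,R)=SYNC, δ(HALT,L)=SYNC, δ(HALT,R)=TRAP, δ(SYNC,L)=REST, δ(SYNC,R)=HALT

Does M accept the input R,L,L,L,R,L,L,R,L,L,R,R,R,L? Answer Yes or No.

Yes

TRAP → HALT → SYNC → REST → HALT → TRAP → SYNC → REST → SYNC → REST → HALT → TRAP → HALT → TRAP → SYNC
End state SYNC is accepting.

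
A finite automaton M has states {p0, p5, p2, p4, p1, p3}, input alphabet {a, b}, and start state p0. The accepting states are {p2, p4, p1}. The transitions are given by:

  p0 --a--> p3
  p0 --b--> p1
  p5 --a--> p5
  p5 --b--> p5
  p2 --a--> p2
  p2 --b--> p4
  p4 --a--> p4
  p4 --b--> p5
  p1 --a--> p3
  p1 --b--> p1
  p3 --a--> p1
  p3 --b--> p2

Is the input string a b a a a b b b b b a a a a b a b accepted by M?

No

start at p0
read 'a': p0 → p3
read 'b': p3 → p2
read 'a': p2 → p2
read 'a': p2 → p2
read 'a': p2 → p2
read 'b': p2 → p4
read 'b': p4 → p5
read 'b': p5 → p5
read 'b': p5 → p5
read 'b': p5 → p5
read 'a': p5 → p5
read 'a': p5 → p5
read 'a': p5 → p5
read 'a': p5 → p5
read 'b': p5 → p5
read 'a': p5 → p5
read 'b': p5 → p5
End state p5 is not accepting.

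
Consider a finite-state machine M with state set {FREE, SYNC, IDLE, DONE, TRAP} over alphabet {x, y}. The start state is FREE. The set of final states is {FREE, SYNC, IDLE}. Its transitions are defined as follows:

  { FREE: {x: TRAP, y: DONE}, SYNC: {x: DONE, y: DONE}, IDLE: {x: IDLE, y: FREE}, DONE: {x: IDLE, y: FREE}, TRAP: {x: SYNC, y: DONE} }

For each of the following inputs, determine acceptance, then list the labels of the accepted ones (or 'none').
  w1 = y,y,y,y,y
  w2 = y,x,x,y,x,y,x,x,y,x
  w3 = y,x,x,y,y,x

w1: FREE → DONE → FREE → DONE → FREE → DONE  → end DONE, rejected
w2: FREE → DONE → IDLE → IDLE → FREE → TRAP → DONE → IDLE → IDLE → FREE → TRAP  → end TRAP, rejected
w3: FREE → DONE → IDLE → IDLE → FREE → DONE → IDLE  → end IDLE, accepted

w3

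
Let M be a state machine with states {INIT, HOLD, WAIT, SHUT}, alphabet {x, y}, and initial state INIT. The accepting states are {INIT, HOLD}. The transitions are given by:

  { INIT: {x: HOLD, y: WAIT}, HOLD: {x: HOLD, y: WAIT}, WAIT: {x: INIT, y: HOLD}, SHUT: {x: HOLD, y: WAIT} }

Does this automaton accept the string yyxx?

Yes

start at INIT
read 'y': INIT → WAIT
read 'y': WAIT → HOLD
read 'x': HOLD → HOLD
read 'x': HOLD → HOLD
End state HOLD is accepting.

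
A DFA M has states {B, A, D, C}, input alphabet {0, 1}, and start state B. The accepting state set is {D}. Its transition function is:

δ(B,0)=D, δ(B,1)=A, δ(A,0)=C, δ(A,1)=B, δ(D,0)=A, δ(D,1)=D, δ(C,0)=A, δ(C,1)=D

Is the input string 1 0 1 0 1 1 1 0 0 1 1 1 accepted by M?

No

B → A → C → D → A → B → A → B → D → A → B → A → B
End state B is not accepting.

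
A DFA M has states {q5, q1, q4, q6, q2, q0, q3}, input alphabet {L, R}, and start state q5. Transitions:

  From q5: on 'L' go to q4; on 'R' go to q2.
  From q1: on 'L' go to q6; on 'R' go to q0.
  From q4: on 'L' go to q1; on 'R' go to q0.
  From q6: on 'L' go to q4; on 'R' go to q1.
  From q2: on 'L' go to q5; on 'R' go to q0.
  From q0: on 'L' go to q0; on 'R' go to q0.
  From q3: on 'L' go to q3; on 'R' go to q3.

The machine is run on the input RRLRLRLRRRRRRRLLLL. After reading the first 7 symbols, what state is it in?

q0

Trace: q5 -R-> q2 -R-> q0 -L-> q0 -R-> q0 -L-> q0 -R-> q0 -L-> q0
After 7 symbols: q0.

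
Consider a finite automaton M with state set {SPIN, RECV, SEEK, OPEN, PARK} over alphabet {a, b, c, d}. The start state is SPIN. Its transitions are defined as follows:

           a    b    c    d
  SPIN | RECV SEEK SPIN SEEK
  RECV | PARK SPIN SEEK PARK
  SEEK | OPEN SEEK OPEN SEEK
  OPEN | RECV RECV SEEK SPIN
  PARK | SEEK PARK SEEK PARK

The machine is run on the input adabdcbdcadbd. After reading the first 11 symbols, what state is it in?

start at SPIN
read 'a': SPIN → RECV
read 'd': RECV → PARK
read 'a': PARK → SEEK
read 'b': SEEK → SEEK
read 'd': SEEK → SEEK
read 'c': SEEK → OPEN
read 'b': OPEN → RECV
read 'd': RECV → PARK
read 'c': PARK → SEEK
read 'a': SEEK → OPEN
read 'd': OPEN → SPIN
After 11 symbols: SPIN.

SPIN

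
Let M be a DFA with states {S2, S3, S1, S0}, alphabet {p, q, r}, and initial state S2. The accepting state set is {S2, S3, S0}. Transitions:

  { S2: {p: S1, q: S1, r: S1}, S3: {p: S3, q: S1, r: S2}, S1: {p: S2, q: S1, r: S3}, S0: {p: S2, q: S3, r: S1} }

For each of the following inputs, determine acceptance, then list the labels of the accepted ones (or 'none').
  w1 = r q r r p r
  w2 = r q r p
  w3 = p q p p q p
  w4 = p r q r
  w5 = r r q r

w1:
  start at S2
  read 'r': S2 → S1
  read 'q': S1 → S1
  read 'r': S1 → S3
  read 'r': S3 → S2
  read 'p': S2 → S1
  read 'r': S1 → S3
  end S3, accepted
w2:
  start at S2
  read 'r': S2 → S1
  read 'q': S1 → S1
  read 'r': S1 → S3
  read 'p': S3 → S3
  end S3, accepted
w3:
  start at S2
  read 'p': S2 → S1
  read 'q': S1 → S1
  read 'p': S1 → S2
  read 'p': S2 → S1
  read 'q': S1 → S1
  read 'p': S1 → S2
  end S2, accepted
w4:
  start at S2
  read 'p': S2 → S1
  read 'r': S1 → S3
  read 'q': S3 → S1
  read 'r': S1 → S3
  end S3, accepted
w5:
  start at S2
  read 'r': S2 → S1
  read 'r': S1 → S3
  read 'q': S3 → S1
  read 'r': S1 → S3
  end S3, accepted

w1, w2, w3, w4, w5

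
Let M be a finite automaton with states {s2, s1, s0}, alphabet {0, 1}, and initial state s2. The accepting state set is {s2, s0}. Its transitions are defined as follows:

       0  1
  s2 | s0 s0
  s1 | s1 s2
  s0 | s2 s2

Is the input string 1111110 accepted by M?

Yes

s2 → s0 → s2 → s0 → s2 → s0 → s2 → s0
End state s0 is accepting.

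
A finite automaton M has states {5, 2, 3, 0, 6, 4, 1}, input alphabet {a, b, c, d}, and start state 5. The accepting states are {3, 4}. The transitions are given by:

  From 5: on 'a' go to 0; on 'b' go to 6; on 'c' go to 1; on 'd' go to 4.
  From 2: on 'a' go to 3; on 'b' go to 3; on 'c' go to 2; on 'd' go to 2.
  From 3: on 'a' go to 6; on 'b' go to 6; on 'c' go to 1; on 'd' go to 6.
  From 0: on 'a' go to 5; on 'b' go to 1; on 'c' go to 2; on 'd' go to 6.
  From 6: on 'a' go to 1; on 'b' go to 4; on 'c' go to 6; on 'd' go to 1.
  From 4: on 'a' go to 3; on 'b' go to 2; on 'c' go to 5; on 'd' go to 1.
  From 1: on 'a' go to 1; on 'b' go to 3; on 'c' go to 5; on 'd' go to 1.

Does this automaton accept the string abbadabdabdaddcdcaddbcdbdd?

5 → 0 → 1 → 3 → 6 → 1 → 1 → 3 → 6 → 1 → 3 → 6 → 1 → 1 → 1 → 5 → 4 → 5 → 0 → 6 → 1 → 3 → 1 → 1 → 3 → 6 → 1
End state 1 is not accepting.

No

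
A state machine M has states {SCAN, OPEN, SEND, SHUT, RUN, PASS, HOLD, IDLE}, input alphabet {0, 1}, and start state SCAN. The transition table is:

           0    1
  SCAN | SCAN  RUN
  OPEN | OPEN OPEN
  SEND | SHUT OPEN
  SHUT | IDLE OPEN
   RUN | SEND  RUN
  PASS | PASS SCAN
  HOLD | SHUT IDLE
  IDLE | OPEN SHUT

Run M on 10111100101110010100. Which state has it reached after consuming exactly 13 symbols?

OPEN

Trace: SCAN -1-> RUN -0-> SEND -1-> OPEN -1-> OPEN -1-> OPEN -1-> OPEN -0-> OPEN -0-> OPEN -1-> OPEN -0-> OPEN -1-> OPEN -1-> OPEN -1-> OPEN
After 13 symbols: OPEN.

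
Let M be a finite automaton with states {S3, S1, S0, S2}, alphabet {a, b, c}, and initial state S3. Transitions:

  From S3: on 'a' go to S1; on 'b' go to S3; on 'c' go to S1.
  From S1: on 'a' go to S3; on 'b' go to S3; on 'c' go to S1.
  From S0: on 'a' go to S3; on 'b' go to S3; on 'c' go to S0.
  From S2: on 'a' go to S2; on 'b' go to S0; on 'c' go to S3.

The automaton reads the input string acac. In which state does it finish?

S1

Trace: S3 -a-> S1 -c-> S1 -a-> S3 -c-> S1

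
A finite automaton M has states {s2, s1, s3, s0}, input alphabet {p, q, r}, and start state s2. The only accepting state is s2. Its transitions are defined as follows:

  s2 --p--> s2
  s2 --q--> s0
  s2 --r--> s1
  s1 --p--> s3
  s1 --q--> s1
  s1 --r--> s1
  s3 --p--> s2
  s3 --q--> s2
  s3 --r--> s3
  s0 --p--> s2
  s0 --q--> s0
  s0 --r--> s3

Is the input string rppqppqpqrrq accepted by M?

Trace: s2 -r-> s1 -p-> s3 -p-> s2 -q-> s0 -p-> s2 -p-> s2 -q-> s0 -p-> s2 -q-> s0 -r-> s3 -r-> s3 -q-> s2
End state s2 is accepting.

Yes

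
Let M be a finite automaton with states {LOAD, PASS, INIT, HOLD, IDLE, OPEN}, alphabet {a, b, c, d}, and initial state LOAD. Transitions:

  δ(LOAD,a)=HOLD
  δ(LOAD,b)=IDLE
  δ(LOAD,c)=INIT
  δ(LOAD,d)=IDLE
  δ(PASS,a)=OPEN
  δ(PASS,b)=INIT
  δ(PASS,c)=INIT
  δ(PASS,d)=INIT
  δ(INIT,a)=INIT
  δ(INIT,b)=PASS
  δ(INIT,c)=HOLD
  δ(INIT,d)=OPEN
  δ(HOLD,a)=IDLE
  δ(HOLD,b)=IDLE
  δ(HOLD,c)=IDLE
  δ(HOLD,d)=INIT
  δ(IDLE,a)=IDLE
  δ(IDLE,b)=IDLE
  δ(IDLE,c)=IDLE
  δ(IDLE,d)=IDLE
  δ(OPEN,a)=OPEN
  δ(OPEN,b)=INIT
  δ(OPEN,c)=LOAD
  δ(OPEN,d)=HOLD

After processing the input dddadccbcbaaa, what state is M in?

Trace: LOAD -d-> IDLE -d-> IDLE -d-> IDLE -a-> IDLE -d-> IDLE -c-> IDLE -c-> IDLE -b-> IDLE -c-> IDLE -b-> IDLE -a-> IDLE -a-> IDLE -a-> IDLE

IDLE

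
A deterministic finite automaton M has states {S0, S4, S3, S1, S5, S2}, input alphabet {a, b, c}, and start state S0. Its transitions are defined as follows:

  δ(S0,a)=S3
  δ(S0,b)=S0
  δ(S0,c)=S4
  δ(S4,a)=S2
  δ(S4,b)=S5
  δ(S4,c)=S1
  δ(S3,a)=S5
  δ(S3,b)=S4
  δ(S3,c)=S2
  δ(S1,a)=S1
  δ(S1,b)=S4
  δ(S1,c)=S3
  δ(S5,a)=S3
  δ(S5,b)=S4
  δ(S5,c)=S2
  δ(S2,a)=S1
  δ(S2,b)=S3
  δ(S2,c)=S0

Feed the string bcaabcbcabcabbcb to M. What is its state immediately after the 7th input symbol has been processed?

start at S0
read 'b': S0 → S0
read 'c': S0 → S4
read 'a': S4 → S2
read 'a': S2 → S1
read 'b': S1 → S4
read 'c': S4 → S1
read 'b': S1 → S4
After 7 symbols: S4.

S4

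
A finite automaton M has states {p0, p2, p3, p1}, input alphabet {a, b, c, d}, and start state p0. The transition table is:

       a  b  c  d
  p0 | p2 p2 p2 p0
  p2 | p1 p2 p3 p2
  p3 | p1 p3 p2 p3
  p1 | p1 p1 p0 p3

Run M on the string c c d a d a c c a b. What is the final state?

p1

start at p0
read 'c': p0 → p2
read 'c': p2 → p3
read 'd': p3 → p3
read 'a': p3 → p1
read 'd': p1 → p3
read 'a': p3 → p1
read 'c': p1 → p0
read 'c': p0 → p2
read 'a': p2 → p1
read 'b': p1 → p1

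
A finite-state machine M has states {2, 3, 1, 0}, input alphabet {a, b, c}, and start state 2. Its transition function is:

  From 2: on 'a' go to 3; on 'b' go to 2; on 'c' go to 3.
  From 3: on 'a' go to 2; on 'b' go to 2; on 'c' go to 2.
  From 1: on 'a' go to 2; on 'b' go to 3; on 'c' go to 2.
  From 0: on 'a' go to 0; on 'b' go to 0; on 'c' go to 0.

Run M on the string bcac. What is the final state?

Trace: 2 -b-> 2 -c-> 3 -a-> 2 -c-> 3

3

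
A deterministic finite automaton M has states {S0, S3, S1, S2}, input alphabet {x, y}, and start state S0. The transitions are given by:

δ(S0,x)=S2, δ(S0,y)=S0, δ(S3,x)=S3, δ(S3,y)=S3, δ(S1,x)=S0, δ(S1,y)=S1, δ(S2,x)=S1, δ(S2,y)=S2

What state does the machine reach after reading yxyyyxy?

S1

S0 → S0 → S2 → S2 → S2 → S2 → S1 → S1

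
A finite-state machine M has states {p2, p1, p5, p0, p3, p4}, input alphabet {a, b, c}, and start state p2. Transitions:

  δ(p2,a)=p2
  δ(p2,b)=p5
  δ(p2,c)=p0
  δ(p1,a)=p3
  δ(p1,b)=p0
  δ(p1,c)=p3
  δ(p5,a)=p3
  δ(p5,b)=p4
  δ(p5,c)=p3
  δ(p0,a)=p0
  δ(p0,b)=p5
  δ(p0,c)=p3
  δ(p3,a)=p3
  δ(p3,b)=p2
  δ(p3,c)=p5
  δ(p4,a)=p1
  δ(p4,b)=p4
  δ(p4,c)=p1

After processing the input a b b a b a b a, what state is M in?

Trace: p2 -a-> p2 -b-> p5 -b-> p4 -a-> p1 -b-> p0 -a-> p0 -b-> p5 -a-> p3

p3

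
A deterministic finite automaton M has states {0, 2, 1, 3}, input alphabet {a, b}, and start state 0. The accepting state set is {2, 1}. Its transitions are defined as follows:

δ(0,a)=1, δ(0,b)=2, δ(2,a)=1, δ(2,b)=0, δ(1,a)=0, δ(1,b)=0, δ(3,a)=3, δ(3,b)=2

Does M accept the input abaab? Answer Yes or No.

Yes

start at 0
read 'a': 0 → 1
read 'b': 1 → 0
read 'a': 0 → 1
read 'a': 1 → 0
read 'b': 0 → 2
End state 2 is accepting.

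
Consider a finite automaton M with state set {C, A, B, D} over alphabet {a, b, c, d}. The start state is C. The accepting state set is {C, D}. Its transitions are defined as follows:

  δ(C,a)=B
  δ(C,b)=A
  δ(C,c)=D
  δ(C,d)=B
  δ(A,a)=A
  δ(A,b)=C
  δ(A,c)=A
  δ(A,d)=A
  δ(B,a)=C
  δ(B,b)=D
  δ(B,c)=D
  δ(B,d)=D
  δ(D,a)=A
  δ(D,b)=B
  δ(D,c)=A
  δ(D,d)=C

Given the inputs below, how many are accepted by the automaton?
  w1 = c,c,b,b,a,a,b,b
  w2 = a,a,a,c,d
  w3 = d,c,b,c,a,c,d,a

1

w1: Trace: C -c-> D -c-> A -b-> C -b-> A -a-> A -a-> A -b-> C -b-> A  → end A, rejected
w2: Trace: C -a-> B -a-> C -a-> B -c-> D -d-> C  → end C, accepted
w3: Trace: C -d-> B -c-> D -b-> B -c-> D -a-> A -c-> A -d-> A -a-> A  → end A, rejected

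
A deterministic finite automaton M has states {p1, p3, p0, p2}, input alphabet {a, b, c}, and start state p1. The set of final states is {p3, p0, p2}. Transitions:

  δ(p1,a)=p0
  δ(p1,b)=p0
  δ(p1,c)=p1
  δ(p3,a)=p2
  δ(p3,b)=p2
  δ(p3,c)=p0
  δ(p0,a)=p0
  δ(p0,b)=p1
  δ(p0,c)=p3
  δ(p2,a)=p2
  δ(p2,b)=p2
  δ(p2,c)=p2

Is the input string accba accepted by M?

Yes

p1 → p0 → p3 → p0 → p1 → p0
End state p0 is accepting.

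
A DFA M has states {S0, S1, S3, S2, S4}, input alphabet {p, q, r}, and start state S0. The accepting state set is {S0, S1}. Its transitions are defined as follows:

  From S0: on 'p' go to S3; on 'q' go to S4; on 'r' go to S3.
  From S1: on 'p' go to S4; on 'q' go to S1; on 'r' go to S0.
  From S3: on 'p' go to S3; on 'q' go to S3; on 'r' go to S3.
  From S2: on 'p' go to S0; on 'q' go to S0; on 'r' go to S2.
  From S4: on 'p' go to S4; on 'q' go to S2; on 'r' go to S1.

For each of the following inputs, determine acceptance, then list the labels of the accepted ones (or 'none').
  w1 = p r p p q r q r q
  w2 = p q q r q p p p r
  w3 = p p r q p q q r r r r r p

none

w1: S0 → S3 → S3 → S3 → S3 → S3 → S3 → S3 → S3 → S3  → end S3, rejected
w2: S0 → S3 → S3 → S3 → S3 → S3 → S3 → S3 → S3 → S3  → end S3, rejected
w3: S0 → S3 → S3 → S3 → S3 → S3 → S3 → S3 → S3 → S3 → S3 → S3 → S3 → S3  → end S3, rejected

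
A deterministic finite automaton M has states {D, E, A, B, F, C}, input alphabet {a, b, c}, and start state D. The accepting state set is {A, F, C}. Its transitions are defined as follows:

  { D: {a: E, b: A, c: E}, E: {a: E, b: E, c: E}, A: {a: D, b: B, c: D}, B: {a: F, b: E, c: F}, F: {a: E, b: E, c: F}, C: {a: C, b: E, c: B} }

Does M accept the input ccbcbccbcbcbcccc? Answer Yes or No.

Trace: D -c-> E -c-> E -b-> E -c-> E -b-> E -c-> E -c-> E -b-> E -c-> E -b-> E -c-> E -b-> E -c-> E -c-> E -c-> E -c-> E
End state E is not accepting.

No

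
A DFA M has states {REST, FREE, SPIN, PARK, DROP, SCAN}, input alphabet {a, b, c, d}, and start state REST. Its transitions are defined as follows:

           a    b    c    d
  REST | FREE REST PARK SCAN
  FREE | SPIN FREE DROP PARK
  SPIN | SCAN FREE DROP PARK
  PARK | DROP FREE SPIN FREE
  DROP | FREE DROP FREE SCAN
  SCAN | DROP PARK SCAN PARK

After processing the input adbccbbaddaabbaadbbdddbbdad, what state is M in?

SCAN

Trace: REST -a-> FREE -d-> PARK -b-> FREE -c-> DROP -c-> FREE -b-> FREE -b-> FREE -a-> SPIN -d-> PARK -d-> FREE -a-> SPIN -a-> SCAN -b-> PARK -b-> FREE -a-> SPIN -a-> SCAN -d-> PARK -b-> FREE -b-> FREE -d-> PARK -d-> FREE -d-> PARK -b-> FREE -b-> FREE -d-> PARK -a-> DROP -d-> SCAN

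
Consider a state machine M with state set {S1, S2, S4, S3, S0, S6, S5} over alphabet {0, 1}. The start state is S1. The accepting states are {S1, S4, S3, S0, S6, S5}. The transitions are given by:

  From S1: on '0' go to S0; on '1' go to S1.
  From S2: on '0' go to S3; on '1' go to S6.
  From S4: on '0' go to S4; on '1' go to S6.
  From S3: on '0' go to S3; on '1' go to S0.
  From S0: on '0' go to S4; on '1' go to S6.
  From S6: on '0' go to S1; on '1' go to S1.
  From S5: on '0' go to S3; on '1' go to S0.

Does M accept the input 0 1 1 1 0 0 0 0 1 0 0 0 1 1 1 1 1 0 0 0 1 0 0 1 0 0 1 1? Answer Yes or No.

Yes

Trace: S1 -0-> S0 -1-> S6 -1-> S1 -1-> S1 -0-> S0 -0-> S4 -0-> S4 -0-> S4 -1-> S6 -0-> S1 -0-> S0 -0-> S4 -1-> S6 -1-> S1 -1-> S1 -1-> S1 -1-> S1 -0-> S0 -0-> S4 -0-> S4 -1-> S6 -0-> S1 -0-> S0 -1-> S6 -0-> S1 -0-> S0 -1-> S6 -1-> S1
End state S1 is accepting.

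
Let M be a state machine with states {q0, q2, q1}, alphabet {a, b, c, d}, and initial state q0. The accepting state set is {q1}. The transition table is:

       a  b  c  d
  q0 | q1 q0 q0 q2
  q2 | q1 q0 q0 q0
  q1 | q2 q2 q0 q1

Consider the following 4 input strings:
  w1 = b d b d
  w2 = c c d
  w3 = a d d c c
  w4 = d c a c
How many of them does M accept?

w1:
  start at q0
  read 'b': q0 → q0
  read 'd': q0 → q2
  read 'b': q2 → q0
  read 'd': q0 → q2
  end q2, rejected
w2:
  start at q0
  read 'c': q0 → q0
  read 'c': q0 → q0
  read 'd': q0 → q2
  end q2, rejected
w3:
  start at q0
  read 'a': q0 → q1
  read 'd': q1 → q1
  read 'd': q1 → q1
  read 'c': q1 → q0
  read 'c': q0 → q0
  end q0, rejected
w4:
  start at q0
  read 'd': q0 → q2
  read 'c': q2 → q0
  read 'a': q0 → q1
  read 'c': q1 → q0
  end q0, rejected

0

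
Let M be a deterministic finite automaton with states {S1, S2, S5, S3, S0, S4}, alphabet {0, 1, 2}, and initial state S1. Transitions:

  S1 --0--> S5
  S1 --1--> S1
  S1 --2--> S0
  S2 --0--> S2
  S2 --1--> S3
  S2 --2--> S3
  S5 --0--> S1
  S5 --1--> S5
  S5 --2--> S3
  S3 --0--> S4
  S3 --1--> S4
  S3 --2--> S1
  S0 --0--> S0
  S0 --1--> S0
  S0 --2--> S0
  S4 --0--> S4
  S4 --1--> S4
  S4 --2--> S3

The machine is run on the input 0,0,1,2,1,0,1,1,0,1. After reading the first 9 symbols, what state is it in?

S1 → S5 → S1 → S1 → S0 → S0 → S0 → S0 → S0 → S0
After 9 symbols: S0.

S0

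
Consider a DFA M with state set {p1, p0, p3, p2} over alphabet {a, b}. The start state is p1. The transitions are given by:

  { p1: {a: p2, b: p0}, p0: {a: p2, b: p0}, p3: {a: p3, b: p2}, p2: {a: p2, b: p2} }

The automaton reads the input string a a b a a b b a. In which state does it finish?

p2

Trace: p1 -a-> p2 -a-> p2 -b-> p2 -a-> p2 -a-> p2 -b-> p2 -b-> p2 -a-> p2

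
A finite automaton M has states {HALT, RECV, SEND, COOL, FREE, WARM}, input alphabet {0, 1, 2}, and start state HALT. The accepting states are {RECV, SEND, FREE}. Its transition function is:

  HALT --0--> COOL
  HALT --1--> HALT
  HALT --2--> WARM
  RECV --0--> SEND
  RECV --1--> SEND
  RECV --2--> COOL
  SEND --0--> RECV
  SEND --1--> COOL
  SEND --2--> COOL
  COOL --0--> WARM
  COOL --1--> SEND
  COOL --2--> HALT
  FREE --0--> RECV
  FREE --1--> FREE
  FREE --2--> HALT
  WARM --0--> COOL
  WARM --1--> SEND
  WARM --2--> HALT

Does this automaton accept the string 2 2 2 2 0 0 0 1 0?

Yes

Trace: HALT -2-> WARM -2-> HALT -2-> WARM -2-> HALT -0-> COOL -0-> WARM -0-> COOL -1-> SEND -0-> RECV
End state RECV is accepting.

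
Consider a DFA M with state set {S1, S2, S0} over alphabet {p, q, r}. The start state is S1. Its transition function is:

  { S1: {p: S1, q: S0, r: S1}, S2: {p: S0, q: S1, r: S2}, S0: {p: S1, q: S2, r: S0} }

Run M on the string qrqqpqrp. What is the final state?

start at S1
read 'q': S1 → S0
read 'r': S0 → S0
read 'q': S0 → S2
read 'q': S2 → S1
read 'p': S1 → S1
read 'q': S1 → S0
read 'r': S0 → S0
read 'p': S0 → S1

S1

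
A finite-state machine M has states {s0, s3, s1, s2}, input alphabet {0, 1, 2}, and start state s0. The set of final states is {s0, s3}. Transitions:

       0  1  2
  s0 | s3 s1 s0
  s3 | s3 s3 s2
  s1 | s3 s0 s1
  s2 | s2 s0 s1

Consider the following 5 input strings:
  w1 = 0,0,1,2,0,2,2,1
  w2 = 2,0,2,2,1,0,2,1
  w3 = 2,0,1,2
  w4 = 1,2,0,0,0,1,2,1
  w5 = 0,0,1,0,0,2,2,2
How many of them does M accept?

w1: Trace: s0 -0-> s3 -0-> s3 -1-> s3 -2-> s2 -0-> s2 -2-> s1 -2-> s1 -1-> s0  → end s0, accepted
w2: Trace: s0 -2-> s0 -0-> s3 -2-> s2 -2-> s1 -1-> s0 -0-> s3 -2-> s2 -1-> s0  → end s0, accepted
w3: Trace: s0 -2-> s0 -0-> s3 -1-> s3 -2-> s2  → end s2, rejected
w4: Trace: s0 -1-> s1 -2-> s1 -0-> s3 -0-> s3 -0-> s3 -1-> s3 -2-> s2 -1-> s0  → end s0, accepted
w5: Trace: s0 -0-> s3 -0-> s3 -1-> s3 -0-> s3 -0-> s3 -2-> s2 -2-> s1 -2-> s1  → end s1, rejected

3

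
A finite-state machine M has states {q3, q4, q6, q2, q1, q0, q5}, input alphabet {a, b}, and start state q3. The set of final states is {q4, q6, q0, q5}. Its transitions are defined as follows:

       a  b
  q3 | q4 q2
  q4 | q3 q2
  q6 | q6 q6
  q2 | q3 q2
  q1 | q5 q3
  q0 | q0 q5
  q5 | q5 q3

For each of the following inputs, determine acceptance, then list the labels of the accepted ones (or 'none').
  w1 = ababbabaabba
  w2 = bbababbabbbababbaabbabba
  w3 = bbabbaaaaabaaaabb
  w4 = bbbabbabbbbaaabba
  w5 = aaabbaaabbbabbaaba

w1: Trace: q3 -a-> q4 -b-> q2 -a-> q3 -b-> q2 -b-> q2 -a-> q3 -b-> q2 -a-> q3 -a-> q4 -b-> q2 -b-> q2 -a-> q3  → end q3, rejected
w2: Trace: q3 -b-> q2 -b-> q2 -a-> q3 -b-> q2 -a-> q3 -b-> q2 -b-> q2 -a-> q3 -b-> q2 -b-> q2 -b-> q2 -a-> q3 -b-> q2 -a-> q3 -b-> q2 -b-> q2 -a-> q3 -a-> q4 -b-> q2 -b-> q2 -a-> q3 -b-> q2 -b-> q2 -a-> q3  → end q3, rejected
w3: Trace: q3 -b-> q2 -b-> q2 -a-> q3 -b-> q2 -b-> q2 -a-> q3 -a-> q4 -a-> q3 -a-> q4 -a-> q3 -b-> q2 -a-> q3 -a-> q4 -a-> q3 -a-> q4 -b-> q2 -b-> q2  → end q2, rejected
w4: Trace: q3 -b-> q2 -b-> q2 -b-> q2 -a-> q3 -b-> q2 -b-> q2 -a-> q3 -b-> q2 -b-> q2 -b-> q2 -b-> q2 -a-> q3 -a-> q4 -a-> q3 -b-> q2 -b-> q2 -a-> q3  → end q3, rejected
w5: Trace: q3 -a-> q4 -a-> q3 -a-> q4 -b-> q2 -b-> q2 -a-> q3 -a-> q4 -a-> q3 -b-> q2 -b-> q2 -b-> q2 -a-> q3 -b-> q2 -b-> q2 -a-> q3 -a-> q4 -b-> q2 -a-> q3  → end q3, rejected

none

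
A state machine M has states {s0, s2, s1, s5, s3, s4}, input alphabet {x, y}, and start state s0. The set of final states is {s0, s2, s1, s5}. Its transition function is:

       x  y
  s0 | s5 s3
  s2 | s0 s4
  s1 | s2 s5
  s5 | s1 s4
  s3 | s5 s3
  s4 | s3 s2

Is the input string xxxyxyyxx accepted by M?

Trace: s0 -x-> s5 -x-> s1 -x-> s2 -y-> s4 -x-> s3 -y-> s3 -y-> s3 -x-> s5 -x-> s1
End state s1 is accepting.

Yes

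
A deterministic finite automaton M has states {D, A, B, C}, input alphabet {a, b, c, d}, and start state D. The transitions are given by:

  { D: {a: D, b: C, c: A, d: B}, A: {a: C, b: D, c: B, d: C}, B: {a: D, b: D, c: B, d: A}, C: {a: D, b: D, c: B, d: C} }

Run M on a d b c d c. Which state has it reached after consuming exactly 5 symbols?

C

start at D
read 'a': D → D
read 'd': D → B
read 'b': B → D
read 'c': D → A
read 'd': A → C
After 5 symbols: C.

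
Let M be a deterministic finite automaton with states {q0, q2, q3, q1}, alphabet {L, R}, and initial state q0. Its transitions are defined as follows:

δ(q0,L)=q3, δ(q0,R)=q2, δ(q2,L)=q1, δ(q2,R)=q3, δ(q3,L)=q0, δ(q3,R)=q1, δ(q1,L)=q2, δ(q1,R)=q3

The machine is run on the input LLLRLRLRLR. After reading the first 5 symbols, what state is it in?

Trace: q0 -L-> q3 -L-> q0 -L-> q3 -R-> q1 -L-> q2
After 5 symbols: q2.

q2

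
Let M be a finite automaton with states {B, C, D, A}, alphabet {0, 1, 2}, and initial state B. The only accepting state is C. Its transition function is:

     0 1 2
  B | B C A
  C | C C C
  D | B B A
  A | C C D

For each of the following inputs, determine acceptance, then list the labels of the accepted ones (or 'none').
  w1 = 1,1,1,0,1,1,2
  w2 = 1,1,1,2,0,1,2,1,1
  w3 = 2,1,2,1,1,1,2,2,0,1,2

w1:
  start at B
  read '1': B → C
  read '1': C → C
  read '1': C → C
  read '0': C → C
  read '1': C → C
  read '1': C → C
  read '2': C → C
  end C, accepted
w2:
  start at B
  read '1': B → C
  read '1': C → C
  read '1': C → C
  read '2': C → C
  read '0': C → C
  read '1': C → C
  read '2': C → C
  read '1': C → C
  read '1': C → C
  end C, accepted
w3:
  start at B
  read '2': B → A
  read '1': A → C
  read '2': C → C
  read '1': C → C
  read '1': C → C
  read '1': C → C
  read '2': C → C
  read '2': C → C
  read '0': C → C
  read '1': C → C
  read '2': C → C
  end C, accepted

w1, w2, w3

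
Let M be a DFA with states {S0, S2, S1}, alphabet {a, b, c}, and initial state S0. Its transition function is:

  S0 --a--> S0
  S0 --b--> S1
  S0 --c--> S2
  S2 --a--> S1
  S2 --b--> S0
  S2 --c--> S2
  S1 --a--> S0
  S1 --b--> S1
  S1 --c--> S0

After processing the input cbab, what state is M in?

S1

Trace: S0 -c-> S2 -b-> S0 -a-> S0 -b-> S1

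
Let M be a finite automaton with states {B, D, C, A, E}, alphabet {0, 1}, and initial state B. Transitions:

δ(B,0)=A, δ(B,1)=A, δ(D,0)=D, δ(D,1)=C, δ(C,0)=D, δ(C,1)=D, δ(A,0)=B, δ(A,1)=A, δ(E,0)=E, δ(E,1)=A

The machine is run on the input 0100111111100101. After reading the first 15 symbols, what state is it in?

Trace: B -0-> A -1-> A -0-> B -0-> A -1-> A -1-> A -1-> A -1-> A -1-> A -1-> A -1-> A -0-> B -0-> A -1-> A -0-> B
After 15 symbols: B.

B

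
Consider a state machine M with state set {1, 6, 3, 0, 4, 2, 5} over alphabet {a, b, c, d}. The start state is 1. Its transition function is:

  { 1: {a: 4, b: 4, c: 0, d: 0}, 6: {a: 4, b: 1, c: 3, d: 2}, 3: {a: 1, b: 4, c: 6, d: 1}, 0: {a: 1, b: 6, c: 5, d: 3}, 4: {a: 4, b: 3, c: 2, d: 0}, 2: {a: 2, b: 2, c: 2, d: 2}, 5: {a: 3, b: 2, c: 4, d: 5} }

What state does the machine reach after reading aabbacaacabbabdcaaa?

2

Trace: 1 -a-> 4 -a-> 4 -b-> 3 -b-> 4 -a-> 4 -c-> 2 -a-> 2 -a-> 2 -c-> 2 -a-> 2 -b-> 2 -b-> 2 -a-> 2 -b-> 2 -d-> 2 -c-> 2 -a-> 2 -a-> 2 -a-> 2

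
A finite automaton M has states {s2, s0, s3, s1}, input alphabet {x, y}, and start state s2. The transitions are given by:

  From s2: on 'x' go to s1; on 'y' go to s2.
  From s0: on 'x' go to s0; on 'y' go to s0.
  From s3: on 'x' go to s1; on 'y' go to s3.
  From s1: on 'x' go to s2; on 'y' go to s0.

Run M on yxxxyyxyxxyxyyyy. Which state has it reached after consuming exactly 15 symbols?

Trace: s2 -y-> s2 -x-> s1 -x-> s2 -x-> s1 -y-> s0 -y-> s0 -x-> s0 -y-> s0 -x-> s0 -x-> s0 -y-> s0 -x-> s0 -y-> s0 -y-> s0 -y-> s0
After 15 symbols: s0.

s0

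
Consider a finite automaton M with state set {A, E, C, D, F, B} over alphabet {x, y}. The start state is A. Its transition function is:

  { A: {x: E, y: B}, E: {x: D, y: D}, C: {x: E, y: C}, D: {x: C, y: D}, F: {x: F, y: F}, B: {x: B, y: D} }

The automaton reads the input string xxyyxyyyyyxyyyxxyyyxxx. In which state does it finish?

Trace: A -x-> E -x-> D -y-> D -y-> D -x-> C -y-> C -y-> C -y-> C -y-> C -y-> C -x-> E -y-> D -y-> D -y-> D -x-> C -x-> E -y-> D -y-> D -y-> D -x-> C -x-> E -x-> D

D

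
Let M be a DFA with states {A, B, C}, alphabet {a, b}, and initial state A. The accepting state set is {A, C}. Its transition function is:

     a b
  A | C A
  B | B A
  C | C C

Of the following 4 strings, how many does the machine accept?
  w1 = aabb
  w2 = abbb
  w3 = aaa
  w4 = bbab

4

w1: Trace: A -a-> C -a-> C -b-> C -b-> C  → end C, accepted
w2: Trace: A -a-> C -b-> C -b-> C -b-> C  → end C, accepted
w3: Trace: A -a-> C -a-> C -a-> C  → end C, accepted
w4: Trace: A -b-> A -b-> A -a-> C -b-> C  → end C, accepted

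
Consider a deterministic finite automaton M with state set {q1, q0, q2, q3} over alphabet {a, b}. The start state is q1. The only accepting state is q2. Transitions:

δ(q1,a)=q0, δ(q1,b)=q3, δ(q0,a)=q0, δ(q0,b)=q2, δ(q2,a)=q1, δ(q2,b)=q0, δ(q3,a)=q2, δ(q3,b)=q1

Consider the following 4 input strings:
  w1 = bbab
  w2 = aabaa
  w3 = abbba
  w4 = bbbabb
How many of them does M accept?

2

w1: Trace: q1 -b-> q3 -b-> q1 -a-> q0 -b-> q2  → end q2, accepted
w2: Trace: q1 -a-> q0 -a-> q0 -b-> q2 -a-> q1 -a-> q0  → end q0, rejected
w3: Trace: q1 -a-> q0 -b-> q2 -b-> q0 -b-> q2 -a-> q1  → end q1, rejected
w4: Trace: q1 -b-> q3 -b-> q1 -b-> q3 -a-> q2 -b-> q0 -b-> q2  → end q2, accepted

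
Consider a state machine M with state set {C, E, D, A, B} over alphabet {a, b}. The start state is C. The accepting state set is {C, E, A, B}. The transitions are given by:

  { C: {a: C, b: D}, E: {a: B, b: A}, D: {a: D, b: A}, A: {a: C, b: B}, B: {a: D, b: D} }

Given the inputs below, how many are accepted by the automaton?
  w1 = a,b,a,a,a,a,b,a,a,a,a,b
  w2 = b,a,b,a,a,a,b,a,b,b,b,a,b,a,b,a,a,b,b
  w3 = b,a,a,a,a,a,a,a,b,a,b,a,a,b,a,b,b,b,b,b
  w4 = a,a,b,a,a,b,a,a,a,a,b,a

2

w1: C → C → D → D → D → D → D → A → C → C → C → C → D  → end D, rejected
w2: C → D → D → A → C → C → C → D → D → A → B → D → D → A → C → D → D → D → A → B  → end B, accepted
w3: C → D → D → D → D → D → D → D → D → A → C → D → D → D → A → C → D → A → B → D → A  → end A, accepted
w4: C → C → C → D → D → D → A → C → C → C → C → D → D  → end D, rejected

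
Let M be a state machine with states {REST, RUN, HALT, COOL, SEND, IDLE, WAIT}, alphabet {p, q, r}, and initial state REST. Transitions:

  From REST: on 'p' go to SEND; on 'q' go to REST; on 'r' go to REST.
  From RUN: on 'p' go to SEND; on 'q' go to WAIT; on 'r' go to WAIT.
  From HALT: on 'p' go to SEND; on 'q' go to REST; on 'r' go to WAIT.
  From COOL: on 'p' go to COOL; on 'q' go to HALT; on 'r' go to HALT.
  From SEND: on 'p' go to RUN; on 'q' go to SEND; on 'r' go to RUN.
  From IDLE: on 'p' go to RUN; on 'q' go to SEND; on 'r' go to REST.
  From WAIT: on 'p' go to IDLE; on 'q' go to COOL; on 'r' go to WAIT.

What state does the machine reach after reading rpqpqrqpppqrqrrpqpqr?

Trace: REST -r-> REST -p-> SEND -q-> SEND -p-> RUN -q-> WAIT -r-> WAIT -q-> COOL -p-> COOL -p-> COOL -p-> COOL -q-> HALT -r-> WAIT -q-> COOL -r-> HALT -r-> WAIT -p-> IDLE -q-> SEND -p-> RUN -q-> WAIT -r-> WAIT

WAIT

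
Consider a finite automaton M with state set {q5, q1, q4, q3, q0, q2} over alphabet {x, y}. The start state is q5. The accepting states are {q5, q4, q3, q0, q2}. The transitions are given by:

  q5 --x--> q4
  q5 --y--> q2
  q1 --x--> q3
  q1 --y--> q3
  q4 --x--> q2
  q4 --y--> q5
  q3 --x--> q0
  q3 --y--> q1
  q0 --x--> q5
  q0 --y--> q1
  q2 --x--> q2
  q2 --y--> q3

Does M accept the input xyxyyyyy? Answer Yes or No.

Trace: q5 -x-> q4 -y-> q5 -x-> q4 -y-> q5 -y-> q2 -y-> q3 -y-> q1 -y-> q3
End state q3 is accepting.

Yes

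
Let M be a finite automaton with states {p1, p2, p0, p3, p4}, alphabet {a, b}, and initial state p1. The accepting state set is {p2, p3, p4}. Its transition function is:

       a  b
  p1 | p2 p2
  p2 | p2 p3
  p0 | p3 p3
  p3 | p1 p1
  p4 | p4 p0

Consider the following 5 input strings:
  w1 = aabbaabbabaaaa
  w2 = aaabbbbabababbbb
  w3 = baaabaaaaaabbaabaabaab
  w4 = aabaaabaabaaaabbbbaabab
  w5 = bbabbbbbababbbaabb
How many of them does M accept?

w1: p1 → p2 → p2 → p3 → p1 → p2 → p2 → p3 → p1 → p2 → p3 → p1 → p2 → p2 → p2  → end p2, accepted
w2: p1 → p2 → p2 → p2 → p3 → p1 → p2 → p3 → p1 → p2 → p2 → p3 → p1 → p2 → p3 → p1 → p2  → end p2, accepted
w3: p1 → p2 → p2 → p2 → p2 → p3 → p1 → p2 → p2 → p2 → p2 → p2 → p3 → p1 → p2 → p2 → p3 → p1 → p2 → p3 → p1 → p2 → p3  → end p3, accepted
w4: p1 → p2 → p2 → p3 → p1 → p2 → p2 → p3 → p1 → p2 → p3 → p1 → p2 → p2 → p2 → p3 → p1 → p2 → p3 → p1 → p2 → p3 → p1 → p2  → end p2, accepted
w5: p1 → p2 → p3 → p1 → p2 → p3 → p1 → p2 → p3 → p1 → p2 → p2 → p3 → p1 → p2 → p2 → p2 → p3 → p1  → end p1, rejected

4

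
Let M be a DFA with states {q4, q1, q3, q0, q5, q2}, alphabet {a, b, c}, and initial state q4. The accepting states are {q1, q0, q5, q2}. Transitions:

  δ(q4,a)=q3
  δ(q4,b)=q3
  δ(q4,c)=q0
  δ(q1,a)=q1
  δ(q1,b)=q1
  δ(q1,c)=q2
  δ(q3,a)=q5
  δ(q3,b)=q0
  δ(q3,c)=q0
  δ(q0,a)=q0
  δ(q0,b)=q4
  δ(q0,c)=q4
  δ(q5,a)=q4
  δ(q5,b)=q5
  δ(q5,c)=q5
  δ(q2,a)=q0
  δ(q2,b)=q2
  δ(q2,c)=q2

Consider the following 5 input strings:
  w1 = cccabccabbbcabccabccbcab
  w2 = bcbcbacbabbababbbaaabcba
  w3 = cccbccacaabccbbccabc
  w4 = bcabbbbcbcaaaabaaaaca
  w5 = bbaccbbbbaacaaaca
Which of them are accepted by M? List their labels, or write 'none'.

w1:
  start at q4
  read 'c': q4 → q0
  read 'c': q0 → q4
  read 'c': q4 → q0
  read 'a': q0 → q0
  read 'b': q0 → q4
  read 'c': q4 → q0
  read 'c': q0 → q4
  read 'a': q4 → q3
  read 'b': q3 → q0
  read 'b': q0 → q4
  read 'b': q4 → q3
  read 'c': q3 → q0
  read 'a': q0 → q0
  read 'b': q0 → q4
  read 'c': q4 → q0
  read 'c': q0 → q4
  read 'a': q4 → q3
  read 'b': q3 → q0
  read 'c': q0 → q4
  read 'c': q4 → q0
  read 'b': q0 → q4
  read 'c': q4 → q0
  read 'a': q0 → q0
  read 'b': q0 → q4
  end q4, rejected
w2:
  start at q4
  read 'b': q4 → q3
  read 'c': q3 → q0
  read 'b': q0 → q4
  read 'c': q4 → q0
  read 'b': q0 → q4
  read 'a': q4 → q3
  read 'c': q3 → q0
  read 'b': q0 → q4
  read 'a': q4 → q3
  read 'b': q3 → q0
  read 'b': q0 → q4
  read 'a': q4 → q3
  read 'b': q3 → q0
  read 'a': q0 → q0
  read 'b': q0 → q4
  read 'b': q4 → q3
  read 'b': q3 → q0
  read 'a': q0 → q0
  read 'a': q0 → q0
  read 'a': q0 → q0
  read 'b': q0 → q4
  read 'c': q4 → q0
  read 'b': q0 → q4
  read 'a': q4 → q3
  end q3, rejected
w3:
  start at q4
  read 'c': q4 → q0
  read 'c': q0 → q4
  read 'c': q4 → q0
  read 'b': q0 → q4
  read 'c': q4 → q0
  read 'c': q0 → q4
  read 'a': q4 → q3
  read 'c': q3 → q0
  read 'a': q0 → q0
  read 'a': q0 → q0
  read 'b': q0 → q4
  read 'c': q4 → q0
  read 'c': q0 → q4
  read 'b': q4 → q3
  read 'b': q3 → q0
  read 'c': q0 → q4
  read 'c': q4 → q0
  read 'a': q0 → q0
  read 'b': q0 → q4
  read 'c': q4 → q0
  end q0, accepted
w4:
  start at q4
  read 'b': q4 → q3
  read 'c': q3 → q0
  read 'a': q0 → q0
  read 'b': q0 → q4
  read 'b': q4 → q3
  read 'b': q3 → q0
  read 'b': q0 → q4
  read 'c': q4 → q0
  read 'b': q0 → q4
  read 'c': q4 → q0
  read 'a': q0 → q0
  read 'a': q0 → q0
  read 'a': q0 → q0
  read 'a': q0 → q0
  read 'b': q0 → q4
  read 'a': q4 → q3
  read 'a': q3 → q5
  read 'a': q5 → q4
  read 'a': q4 → q3
  read 'c': q3 → q0
  read 'a': q0 → q0
  end q0, accepted
w5:
  start at q4
  read 'b': q4 → q3
  read 'b': q3 → q0
  read 'a': q0 → q0
  read 'c': q0 → q4
  read 'c': q4 → q0
  read 'b': q0 → q4
  read 'b': q4 → q3
  read 'b': q3 → q0
  read 'b': q0 → q4
  read 'a': q4 → q3
  read 'a': q3 → q5
  read 'c': q5 → q5
  read 'a': q5 → q4
  read 'a': q4 → q3
  read 'a': q3 → q5
  read 'c': q5 → q5
  read 'a': q5 → q4
  end q4, rejected

w3, w4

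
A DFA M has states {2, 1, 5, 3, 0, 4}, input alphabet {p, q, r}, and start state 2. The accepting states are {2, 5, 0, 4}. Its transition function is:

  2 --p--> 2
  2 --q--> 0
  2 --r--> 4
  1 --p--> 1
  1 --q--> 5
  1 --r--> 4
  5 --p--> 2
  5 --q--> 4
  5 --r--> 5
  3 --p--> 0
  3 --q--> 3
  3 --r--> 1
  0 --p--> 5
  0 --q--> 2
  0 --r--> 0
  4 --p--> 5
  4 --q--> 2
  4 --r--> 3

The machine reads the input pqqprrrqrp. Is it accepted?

2 → 2 → 0 → 2 → 2 → 4 → 3 → 1 → 5 → 5 → 2
End state 2 is accepting.

Yes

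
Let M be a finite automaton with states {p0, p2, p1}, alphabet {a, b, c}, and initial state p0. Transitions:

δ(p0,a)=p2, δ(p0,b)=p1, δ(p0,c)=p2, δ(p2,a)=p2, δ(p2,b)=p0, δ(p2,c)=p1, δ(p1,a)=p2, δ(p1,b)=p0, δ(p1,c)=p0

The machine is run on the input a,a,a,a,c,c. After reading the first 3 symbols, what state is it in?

Trace: p0 -a-> p2 -a-> p2 -a-> p2
After 3 symbols: p2.

p2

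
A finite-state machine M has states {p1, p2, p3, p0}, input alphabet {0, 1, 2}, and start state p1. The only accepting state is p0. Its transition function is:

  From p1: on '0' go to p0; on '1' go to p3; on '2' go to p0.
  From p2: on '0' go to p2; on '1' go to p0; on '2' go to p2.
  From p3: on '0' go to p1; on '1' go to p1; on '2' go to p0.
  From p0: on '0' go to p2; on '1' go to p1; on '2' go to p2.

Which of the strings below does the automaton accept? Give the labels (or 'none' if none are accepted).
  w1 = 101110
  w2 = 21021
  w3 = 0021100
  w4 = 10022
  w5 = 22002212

w2

w1:
  start at p1
  read '1': p1 → p3
  read '0': p3 → p1
  read '1': p1 → p3
  read '1': p3 → p1
  read '1': p1 → p3
  read '0': p3 → p1
  end p1, rejected
w2:
  start at p1
  read '2': p1 → p0
  read '1': p0 → p1
  read '0': p1 → p0
  read '2': p0 → p2
  read '1': p2 → p0
  end p0, accepted
w3:
  start at p1
  read '0': p1 → p0
  read '0': p0 → p2
  read '2': p2 → p2
  read '1': p2 → p0
  read '1': p0 → p1
  read '0': p1 → p0
  read '0': p0 → p2
  end p2, rejected
w4:
  start at p1
  read '1': p1 → p3
  read '0': p3 → p1
  read '0': p1 → p0
  read '2': p0 → p2
  read '2': p2 → p2
  end p2, rejected
w5:
  start at p1
  read '2': p1 → p0
  read '2': p0 → p2
  read '0': p2 → p2
  read '0': p2 → p2
  read '2': p2 → p2
  read '2': p2 → p2
  read '1': p2 → p0
  read '2': p0 → p2
  end p2, rejected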